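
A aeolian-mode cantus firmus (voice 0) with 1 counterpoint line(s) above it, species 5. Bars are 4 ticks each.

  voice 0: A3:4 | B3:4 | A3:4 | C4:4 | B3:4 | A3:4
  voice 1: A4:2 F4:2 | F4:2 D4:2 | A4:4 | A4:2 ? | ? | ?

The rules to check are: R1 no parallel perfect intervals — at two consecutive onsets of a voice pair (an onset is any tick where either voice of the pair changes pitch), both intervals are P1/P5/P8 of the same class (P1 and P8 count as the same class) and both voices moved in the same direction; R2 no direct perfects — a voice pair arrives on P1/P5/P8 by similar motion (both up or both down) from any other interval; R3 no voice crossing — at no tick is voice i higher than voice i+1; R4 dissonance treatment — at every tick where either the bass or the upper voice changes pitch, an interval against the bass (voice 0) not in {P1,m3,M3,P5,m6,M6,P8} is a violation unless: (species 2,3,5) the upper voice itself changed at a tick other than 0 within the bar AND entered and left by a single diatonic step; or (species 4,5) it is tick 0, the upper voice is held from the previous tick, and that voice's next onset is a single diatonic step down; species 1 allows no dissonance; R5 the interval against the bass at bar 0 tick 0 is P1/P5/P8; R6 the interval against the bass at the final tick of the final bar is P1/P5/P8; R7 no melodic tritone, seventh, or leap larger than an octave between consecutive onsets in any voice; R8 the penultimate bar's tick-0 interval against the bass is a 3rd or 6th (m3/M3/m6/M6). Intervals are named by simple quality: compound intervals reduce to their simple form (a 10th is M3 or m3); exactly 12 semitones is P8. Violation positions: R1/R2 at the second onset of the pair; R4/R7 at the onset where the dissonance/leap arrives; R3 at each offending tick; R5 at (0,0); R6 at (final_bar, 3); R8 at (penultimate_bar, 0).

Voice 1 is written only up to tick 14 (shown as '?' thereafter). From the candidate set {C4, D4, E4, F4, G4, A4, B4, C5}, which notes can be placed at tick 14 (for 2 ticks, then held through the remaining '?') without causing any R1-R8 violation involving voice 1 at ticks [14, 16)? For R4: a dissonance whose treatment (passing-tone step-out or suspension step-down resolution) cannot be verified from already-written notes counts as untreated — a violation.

{A4, C4, C5, E4, G4}

C4: legal
D4: violates R4
E4: legal
F4: violates R4
G4: legal
A4: legal
B4: violates R4
C5: legal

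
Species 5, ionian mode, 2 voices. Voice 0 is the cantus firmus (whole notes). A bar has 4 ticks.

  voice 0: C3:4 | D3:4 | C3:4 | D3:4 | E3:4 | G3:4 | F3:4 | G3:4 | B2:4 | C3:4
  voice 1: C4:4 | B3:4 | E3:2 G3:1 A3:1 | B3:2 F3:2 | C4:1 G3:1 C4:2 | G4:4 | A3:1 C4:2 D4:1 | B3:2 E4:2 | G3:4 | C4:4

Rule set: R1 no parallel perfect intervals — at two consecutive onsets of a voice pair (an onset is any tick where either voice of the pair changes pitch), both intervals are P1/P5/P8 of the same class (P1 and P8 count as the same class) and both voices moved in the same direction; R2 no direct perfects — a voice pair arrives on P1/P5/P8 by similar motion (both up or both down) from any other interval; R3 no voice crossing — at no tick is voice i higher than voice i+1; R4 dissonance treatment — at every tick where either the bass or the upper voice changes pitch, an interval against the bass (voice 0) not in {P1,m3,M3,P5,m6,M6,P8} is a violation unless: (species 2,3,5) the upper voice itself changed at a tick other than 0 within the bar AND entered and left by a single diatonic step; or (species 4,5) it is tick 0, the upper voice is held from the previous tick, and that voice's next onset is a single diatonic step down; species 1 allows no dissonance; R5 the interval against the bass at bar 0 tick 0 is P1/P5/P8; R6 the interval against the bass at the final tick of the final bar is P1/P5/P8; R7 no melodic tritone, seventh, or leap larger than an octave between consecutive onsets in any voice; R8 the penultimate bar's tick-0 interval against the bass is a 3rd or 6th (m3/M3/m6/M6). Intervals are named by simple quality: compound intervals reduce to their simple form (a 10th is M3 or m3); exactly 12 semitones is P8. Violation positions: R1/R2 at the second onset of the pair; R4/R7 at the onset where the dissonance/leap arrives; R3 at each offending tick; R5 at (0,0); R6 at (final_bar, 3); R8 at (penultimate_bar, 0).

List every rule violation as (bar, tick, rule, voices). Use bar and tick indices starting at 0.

bar 0: v0=C3 v1=C4 downbeat P8
bar 1: v0=D3 v1=B3 downbeat M6
bar 2: v0=C3 v1=E3 downbeat M3
bar 3: v0=D3 v1=B3 downbeat M6
bar 4: v0=E3 v1=C4 downbeat m6
bar 5: v0=G3 v1=G4 downbeat P8
bar 6: v0=F3 v1=A3 downbeat M3
bar 7: v0=G3 v1=B3 downbeat M3
bar 8: v0=B2 v1=G3 downbeat m6
bar 9: v0=C3 v1=C4 downbeat P8
  -> R7 @ bar 3 tick 2 v(1,): B3->F3 leap 6st
  -> R2 @ bar 5 tick 0 v(0, 1): E3/C4 m6 -> G3/G4 P8 similar
  -> R7 @ bar 6 tick 0 v(1,): G4->A3 leap 10st
  -> R2 @ bar 9 tick 0 v(0, 1): B2/G3 m6 -> C3/C4 P8 similar

(3, 2, R7, (1,))
(5, 0, R2, (0, 1))
(6, 0, R7, (1,))
(9, 0, R2, (0, 1))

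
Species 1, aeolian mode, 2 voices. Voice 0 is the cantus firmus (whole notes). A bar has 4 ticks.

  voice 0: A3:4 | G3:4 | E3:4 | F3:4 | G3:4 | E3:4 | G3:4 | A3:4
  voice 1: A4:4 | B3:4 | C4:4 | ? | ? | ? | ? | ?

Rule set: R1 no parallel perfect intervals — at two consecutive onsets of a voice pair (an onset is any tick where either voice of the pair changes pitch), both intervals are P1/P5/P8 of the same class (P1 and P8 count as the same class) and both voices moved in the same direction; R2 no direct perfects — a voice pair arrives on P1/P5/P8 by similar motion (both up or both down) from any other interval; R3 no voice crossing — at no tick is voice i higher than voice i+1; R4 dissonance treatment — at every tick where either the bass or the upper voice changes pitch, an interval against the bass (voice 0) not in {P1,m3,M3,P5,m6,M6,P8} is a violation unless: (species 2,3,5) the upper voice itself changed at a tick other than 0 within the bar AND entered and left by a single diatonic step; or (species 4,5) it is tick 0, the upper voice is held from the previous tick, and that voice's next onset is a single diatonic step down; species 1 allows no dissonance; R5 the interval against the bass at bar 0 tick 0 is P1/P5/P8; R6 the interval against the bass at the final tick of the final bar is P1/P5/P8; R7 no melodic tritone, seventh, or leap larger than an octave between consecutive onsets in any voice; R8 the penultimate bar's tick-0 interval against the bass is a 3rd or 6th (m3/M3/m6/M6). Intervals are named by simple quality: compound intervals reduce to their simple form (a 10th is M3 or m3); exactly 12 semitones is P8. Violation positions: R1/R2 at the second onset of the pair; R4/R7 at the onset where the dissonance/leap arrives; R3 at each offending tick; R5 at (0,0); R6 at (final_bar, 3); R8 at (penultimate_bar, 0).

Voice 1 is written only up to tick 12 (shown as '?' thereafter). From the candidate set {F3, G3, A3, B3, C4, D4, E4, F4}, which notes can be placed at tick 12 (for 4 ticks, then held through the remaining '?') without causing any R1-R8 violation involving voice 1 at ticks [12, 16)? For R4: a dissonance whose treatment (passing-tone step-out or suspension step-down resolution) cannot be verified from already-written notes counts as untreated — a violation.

{A3, C4, D4, F3}

F3: legal
G3: violates R4
A3: legal
B3: violates R4
C4: legal
D4: legal
E4: violates R4
F4: violates R2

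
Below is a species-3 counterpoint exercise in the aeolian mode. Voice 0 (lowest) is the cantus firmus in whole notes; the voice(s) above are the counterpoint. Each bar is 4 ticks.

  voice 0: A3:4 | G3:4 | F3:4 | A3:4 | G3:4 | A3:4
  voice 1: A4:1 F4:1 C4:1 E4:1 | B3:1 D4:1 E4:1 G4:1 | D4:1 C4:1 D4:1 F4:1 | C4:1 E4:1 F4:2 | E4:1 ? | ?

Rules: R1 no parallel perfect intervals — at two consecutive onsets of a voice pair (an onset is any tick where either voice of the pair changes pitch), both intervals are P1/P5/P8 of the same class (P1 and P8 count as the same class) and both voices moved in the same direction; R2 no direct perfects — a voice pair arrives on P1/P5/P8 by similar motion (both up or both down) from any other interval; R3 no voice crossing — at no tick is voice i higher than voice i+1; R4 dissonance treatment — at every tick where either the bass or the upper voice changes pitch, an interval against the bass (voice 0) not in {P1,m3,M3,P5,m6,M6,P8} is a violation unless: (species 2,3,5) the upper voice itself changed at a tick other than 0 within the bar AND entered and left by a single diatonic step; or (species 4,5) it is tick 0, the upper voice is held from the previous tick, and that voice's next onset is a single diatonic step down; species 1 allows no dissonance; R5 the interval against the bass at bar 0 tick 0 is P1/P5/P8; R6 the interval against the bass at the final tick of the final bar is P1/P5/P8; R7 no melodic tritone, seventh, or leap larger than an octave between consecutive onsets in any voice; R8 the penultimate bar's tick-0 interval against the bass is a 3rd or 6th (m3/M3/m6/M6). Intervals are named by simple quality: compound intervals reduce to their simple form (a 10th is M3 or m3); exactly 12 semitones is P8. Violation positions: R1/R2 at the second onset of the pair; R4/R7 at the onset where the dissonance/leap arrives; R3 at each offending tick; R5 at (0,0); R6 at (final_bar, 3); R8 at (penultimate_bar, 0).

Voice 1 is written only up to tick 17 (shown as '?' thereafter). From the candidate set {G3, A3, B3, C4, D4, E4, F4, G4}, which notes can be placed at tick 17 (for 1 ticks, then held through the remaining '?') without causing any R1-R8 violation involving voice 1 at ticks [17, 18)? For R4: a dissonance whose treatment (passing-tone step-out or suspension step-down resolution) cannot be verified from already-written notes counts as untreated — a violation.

{B3, D4, E4, G3, G4}

G3: legal
A3: violates R4
B3: legal
C4: violates R4
D4: legal
E4: legal
F4: violates R4
G4: legal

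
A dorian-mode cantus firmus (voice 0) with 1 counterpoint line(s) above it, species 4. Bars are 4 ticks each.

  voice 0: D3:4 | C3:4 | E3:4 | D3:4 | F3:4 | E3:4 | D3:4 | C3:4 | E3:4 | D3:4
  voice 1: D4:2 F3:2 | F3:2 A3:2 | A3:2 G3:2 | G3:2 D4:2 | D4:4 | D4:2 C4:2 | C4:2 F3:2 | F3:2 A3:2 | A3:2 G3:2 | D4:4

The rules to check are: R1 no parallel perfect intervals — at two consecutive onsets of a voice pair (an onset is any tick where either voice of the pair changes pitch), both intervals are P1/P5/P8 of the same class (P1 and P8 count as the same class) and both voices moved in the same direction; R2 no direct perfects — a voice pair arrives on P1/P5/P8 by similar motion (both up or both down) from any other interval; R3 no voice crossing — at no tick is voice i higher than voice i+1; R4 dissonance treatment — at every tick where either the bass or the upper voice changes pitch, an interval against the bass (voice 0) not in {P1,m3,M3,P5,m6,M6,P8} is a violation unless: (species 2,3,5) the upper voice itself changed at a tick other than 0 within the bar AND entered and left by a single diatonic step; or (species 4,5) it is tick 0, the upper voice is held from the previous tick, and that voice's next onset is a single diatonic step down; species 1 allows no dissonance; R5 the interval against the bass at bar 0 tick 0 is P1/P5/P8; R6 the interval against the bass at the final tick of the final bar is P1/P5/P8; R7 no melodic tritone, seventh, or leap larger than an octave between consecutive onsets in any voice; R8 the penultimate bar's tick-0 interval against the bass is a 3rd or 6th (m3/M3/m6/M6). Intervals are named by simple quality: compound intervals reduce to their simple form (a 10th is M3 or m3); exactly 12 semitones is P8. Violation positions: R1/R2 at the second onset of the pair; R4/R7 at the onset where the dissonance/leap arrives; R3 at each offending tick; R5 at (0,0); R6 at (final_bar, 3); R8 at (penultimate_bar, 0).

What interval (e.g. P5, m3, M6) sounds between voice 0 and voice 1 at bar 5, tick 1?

m7

voice 0=E3 voice 1=D4 -> m7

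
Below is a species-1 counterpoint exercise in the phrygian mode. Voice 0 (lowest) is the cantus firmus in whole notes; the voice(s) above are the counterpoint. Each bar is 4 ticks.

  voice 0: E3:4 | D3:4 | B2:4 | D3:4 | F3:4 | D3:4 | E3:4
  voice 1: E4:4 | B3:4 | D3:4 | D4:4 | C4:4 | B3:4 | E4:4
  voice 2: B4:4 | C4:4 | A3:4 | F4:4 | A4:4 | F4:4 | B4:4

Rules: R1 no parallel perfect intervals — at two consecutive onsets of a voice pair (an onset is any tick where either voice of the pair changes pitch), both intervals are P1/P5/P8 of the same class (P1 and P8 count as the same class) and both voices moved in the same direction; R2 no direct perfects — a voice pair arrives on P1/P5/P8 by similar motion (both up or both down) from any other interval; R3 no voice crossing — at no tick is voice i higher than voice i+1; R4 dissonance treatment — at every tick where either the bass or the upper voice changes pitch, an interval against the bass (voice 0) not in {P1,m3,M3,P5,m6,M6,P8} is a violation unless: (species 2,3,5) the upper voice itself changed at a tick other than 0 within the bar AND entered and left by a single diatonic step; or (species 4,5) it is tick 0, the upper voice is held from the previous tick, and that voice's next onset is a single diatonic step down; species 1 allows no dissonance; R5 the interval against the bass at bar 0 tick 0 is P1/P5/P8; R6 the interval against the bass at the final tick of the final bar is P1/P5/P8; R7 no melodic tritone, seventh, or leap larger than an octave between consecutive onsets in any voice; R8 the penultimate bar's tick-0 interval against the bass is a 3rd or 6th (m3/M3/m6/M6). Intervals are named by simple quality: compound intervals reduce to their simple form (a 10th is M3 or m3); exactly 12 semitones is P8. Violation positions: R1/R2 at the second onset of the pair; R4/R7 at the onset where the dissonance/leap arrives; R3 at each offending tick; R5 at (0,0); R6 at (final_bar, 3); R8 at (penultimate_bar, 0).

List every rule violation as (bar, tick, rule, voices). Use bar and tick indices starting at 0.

bar 0: v0=E3 v1=E4 v2=B4 downbeat P5
bar 1: v0=D3 v1=B3 v2=C4 downbeat m7
bar 2: v0=B2 v1=D3 v2=A3 downbeat m7
bar 3: v0=D3 v1=D4 v2=F4 downbeat m3
bar 4: v0=F3 v1=C4 v2=A4 downbeat M3
bar 5: v0=D3 v1=B3 v2=F4 downbeat m3
bar 6: v0=E3 v1=E4 v2=B4 downbeat P5
  -> R4 @ bar 1 tick 0 v(0, 2): D3/C4 m7 untreated
  -> R7 @ bar 1 tick 0 v(2,): B4->C4 leap 11st
  -> R2 @ bar 2 tick 0 v(1, 2): B3/C4 m2 -> D3/A3 P5 similar
  -> R4 @ bar 2 tick 0 v(0, 2): B2/A3 m7 untreated
  -> R2 @ bar 3 tick 0 v(0, 1): B2/D3 m3 -> D3/D4 P8 similar
  -> R2 @ bar 6 tick 0 v(0, 1): D3/B3 M6 -> E3/E4 P8 similar
  -> R2 @ bar 6 tick 0 v(0, 2): D3/F4 m3 -> E3/B4 P5 similar
  -> R2 @ bar 6 tick 0 v(1, 2): B3/F4 TT -> E4/B4 P5 similar
  -> R7 @ bar 6 tick 0 v(2,): F4->B4 leap 6st

(1, 0, R4, (0, 2))
(1, 0, R7, (2,))
(2, 0, R2, (1, 2))
(2, 0, R4, (0, 2))
(3, 0, R2, (0, 1))
(6, 0, R2, (0, 1))
(6, 0, R2, (0, 2))
(6, 0, R2, (1, 2))
(6, 0, R7, (2,))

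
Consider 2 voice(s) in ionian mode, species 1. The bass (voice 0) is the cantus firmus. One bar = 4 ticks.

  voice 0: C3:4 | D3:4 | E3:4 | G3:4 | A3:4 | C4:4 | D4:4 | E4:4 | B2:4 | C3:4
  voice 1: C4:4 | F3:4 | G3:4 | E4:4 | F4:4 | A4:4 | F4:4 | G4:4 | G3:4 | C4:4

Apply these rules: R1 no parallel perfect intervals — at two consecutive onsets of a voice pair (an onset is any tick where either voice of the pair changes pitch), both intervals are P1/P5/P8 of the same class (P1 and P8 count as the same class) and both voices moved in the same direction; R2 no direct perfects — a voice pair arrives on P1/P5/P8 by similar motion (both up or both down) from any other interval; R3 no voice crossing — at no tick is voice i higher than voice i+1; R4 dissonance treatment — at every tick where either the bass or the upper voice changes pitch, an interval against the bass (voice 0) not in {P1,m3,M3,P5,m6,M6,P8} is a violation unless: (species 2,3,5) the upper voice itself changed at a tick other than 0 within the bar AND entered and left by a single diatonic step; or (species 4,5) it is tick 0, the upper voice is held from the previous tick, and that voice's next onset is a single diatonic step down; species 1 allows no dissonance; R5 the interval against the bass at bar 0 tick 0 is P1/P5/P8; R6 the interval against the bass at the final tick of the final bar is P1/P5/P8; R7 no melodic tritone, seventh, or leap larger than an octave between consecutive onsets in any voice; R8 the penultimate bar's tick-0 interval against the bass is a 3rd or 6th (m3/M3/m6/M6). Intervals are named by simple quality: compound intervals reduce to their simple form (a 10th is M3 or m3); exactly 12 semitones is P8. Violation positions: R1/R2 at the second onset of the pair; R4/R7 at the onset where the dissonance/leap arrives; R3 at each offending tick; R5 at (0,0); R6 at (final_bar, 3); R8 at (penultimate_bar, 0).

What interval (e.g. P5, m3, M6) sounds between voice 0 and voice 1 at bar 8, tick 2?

voice 0=B2 voice 1=G3 -> m6

m6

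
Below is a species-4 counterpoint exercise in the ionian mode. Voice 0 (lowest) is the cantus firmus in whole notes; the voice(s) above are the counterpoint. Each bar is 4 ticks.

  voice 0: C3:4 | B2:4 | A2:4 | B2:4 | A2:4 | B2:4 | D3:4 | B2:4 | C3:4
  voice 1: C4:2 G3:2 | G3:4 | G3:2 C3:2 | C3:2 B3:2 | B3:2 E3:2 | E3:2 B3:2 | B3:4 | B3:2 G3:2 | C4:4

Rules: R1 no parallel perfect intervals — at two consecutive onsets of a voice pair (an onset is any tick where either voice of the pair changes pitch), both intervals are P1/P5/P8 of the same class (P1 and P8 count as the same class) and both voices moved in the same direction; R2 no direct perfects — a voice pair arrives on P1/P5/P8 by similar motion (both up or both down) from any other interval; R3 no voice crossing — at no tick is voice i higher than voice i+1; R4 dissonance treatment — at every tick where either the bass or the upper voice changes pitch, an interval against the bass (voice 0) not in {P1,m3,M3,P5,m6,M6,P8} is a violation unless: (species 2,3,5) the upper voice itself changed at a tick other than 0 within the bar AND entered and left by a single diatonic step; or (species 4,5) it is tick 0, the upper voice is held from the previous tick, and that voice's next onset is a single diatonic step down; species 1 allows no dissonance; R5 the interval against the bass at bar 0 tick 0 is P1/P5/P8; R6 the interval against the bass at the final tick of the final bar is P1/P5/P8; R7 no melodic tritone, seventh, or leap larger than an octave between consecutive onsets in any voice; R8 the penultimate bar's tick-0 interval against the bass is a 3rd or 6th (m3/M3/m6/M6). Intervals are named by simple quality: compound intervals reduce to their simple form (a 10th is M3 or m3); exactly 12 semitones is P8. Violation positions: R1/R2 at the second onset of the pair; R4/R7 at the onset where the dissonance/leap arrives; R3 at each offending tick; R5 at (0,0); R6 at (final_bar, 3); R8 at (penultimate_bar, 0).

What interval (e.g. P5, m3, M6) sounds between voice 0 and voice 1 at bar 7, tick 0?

voice 0=B2 voice 1=B3 -> P8

P8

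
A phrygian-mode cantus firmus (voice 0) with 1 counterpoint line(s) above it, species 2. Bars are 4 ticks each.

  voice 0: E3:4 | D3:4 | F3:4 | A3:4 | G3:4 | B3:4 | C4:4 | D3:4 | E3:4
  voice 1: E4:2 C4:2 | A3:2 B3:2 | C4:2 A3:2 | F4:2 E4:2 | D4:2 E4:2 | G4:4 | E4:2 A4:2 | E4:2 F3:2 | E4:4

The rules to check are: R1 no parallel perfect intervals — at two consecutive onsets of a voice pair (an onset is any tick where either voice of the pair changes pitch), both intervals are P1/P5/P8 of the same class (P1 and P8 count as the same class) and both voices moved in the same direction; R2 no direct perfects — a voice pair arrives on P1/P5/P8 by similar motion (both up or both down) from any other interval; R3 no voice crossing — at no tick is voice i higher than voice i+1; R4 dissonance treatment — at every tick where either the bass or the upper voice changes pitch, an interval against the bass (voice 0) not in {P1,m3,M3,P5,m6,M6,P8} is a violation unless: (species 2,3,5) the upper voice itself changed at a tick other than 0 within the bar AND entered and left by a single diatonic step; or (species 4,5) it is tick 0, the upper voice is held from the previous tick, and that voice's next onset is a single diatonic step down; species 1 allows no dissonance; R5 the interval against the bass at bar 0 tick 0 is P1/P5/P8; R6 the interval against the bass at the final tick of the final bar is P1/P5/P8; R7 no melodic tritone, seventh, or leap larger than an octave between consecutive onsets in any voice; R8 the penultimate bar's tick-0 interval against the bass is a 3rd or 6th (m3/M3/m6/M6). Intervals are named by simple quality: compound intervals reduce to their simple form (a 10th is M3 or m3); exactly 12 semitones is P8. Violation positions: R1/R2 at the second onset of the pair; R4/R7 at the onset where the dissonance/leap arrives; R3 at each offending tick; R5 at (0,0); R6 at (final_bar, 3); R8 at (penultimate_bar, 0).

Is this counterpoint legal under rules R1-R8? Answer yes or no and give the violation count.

No (9 violations)

bar 0: v0=E3 v1=E4 (P8)
bar 1: v0=D3 v1=A3 (P5)
bar 2: v0=F3 v1=C4 (P5)
bar 3: v0=A3 v1=F4 (m6)
bar 4: v0=G3 v1=D4 (P5)
bar 5: v0=B3 v1=G4 (m6)
bar 6: v0=C4 v1=E4 (M3)
bar 7: v0=D3 v1=E4 (M2)
bar 8: v0=E3 v1=E4 (P8)
  R2 @ bar1.0: E3/C4 m6 -> D3/A3 P5 similar
  R2 @ bar2.0: D3/B3 M6 -> F3/C4 P5 similar
  R1 @ bar4.0: A3/E4 P5 -> G3/D4 P5 similar
  R4 @ bar7.0: D3/E4 M2 untreated
  R7 @ bar7.0: C4->D3 leap 10st
  R8 @ bar7.0: penult M2 not 3rd/6th
  R7 @ bar7.2: E4->F3 leap 11st
  R2 @ bar8.0: D3/F3 m3 -> E3/E4 P8 similar
  R7 @ bar8.0: F3->E4 leap 11st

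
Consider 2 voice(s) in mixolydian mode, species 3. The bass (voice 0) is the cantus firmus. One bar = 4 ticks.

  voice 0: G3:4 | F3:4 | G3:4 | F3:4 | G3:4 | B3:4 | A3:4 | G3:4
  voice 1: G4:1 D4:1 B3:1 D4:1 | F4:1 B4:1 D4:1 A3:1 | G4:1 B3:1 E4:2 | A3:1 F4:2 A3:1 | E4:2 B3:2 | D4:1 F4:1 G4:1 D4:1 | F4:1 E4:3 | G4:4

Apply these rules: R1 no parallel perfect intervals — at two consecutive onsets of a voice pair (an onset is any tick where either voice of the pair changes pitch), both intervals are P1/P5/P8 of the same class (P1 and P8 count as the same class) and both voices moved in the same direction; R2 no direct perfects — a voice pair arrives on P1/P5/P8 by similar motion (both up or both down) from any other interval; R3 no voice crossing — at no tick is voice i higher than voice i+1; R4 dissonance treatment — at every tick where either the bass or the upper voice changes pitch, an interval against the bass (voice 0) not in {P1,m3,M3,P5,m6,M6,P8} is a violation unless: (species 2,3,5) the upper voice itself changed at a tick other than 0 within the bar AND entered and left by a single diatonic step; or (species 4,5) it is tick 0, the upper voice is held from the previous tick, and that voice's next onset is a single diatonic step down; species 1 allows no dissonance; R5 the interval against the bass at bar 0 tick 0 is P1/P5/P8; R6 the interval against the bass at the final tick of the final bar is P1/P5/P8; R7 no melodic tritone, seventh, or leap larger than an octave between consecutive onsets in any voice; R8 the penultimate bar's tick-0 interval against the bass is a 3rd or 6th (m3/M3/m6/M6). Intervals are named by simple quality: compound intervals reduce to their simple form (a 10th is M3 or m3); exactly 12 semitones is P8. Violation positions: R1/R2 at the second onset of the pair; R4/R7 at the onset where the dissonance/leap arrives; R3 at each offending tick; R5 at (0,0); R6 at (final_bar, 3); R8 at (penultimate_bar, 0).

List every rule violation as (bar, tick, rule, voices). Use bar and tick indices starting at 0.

(1, 1, R4, (0, 1))
(1, 1, R7, (1,))
(2, 0, R2, (0, 1))
(2, 0, R7, (1,))
(5, 1, R4, (0, 1))

bar 0: v0=G3 v1=G4 downbeat P8
bar 1: v0=F3 v1=F4 downbeat P8
bar 2: v0=G3 v1=G4 downbeat P8
bar 3: v0=F3 v1=A3 downbeat M3
bar 4: v0=G3 v1=E4 downbeat M6
bar 5: v0=B3 v1=D4 downbeat m3
bar 6: v0=A3 v1=F4 downbeat m6
bar 7: v0=G3 v1=G4 downbeat P8
  -> R4 @ bar 1 tick 1 v(0, 1): F3/B4 TT untreated
  -> R7 @ bar 1 tick 1 v(1,): F4->B4 leap 6st
  -> R2 @ bar 2 tick 0 v(0, 1): F3/A3 M3 -> G3/G4 P8 similar
  -> R7 @ bar 2 tick 0 v(1,): A3->G4 leap 10st
  -> R4 @ bar 5 tick 1 v(0, 1): B3/F4 TT untreated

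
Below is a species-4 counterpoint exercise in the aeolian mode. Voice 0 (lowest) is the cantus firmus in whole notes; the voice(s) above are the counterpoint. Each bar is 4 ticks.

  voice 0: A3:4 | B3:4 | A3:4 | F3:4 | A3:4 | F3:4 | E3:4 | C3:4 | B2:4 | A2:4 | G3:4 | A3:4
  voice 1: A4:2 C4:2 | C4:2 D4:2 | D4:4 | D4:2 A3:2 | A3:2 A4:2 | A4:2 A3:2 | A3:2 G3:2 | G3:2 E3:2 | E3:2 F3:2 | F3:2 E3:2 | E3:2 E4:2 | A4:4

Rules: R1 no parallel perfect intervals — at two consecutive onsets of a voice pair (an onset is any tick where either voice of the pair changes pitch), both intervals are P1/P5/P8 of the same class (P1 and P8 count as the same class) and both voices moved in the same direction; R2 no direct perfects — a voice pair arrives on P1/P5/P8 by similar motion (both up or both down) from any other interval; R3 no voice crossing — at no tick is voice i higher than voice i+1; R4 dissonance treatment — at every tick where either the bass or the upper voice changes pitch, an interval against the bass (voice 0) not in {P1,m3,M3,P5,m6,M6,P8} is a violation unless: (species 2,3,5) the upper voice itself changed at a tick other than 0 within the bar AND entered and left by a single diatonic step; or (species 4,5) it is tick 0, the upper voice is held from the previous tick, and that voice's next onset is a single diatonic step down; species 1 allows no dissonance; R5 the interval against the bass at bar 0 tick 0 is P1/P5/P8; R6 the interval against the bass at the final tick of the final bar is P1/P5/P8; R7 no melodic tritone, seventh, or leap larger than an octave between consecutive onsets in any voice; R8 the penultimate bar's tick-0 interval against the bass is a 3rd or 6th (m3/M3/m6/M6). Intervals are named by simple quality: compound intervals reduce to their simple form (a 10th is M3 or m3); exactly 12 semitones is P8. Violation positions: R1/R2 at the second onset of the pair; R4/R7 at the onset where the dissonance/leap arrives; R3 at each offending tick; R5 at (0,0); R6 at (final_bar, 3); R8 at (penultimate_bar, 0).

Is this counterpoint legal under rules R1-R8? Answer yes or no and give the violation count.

bar 0: v0=A3 v1=A4 (P8)
bar 1: v0=B3 v1=C4 (m2)
bar 2: v0=A3 v1=D4 (P4)
bar 3: v0=F3 v1=D4 (M6)
bar 4: v0=A3 v1=A3 (P1)
bar 5: v0=F3 v1=A4 (M3)
bar 6: v0=E3 v1=A3 (P4)
bar 7: v0=C3 v1=G3 (P5)
bar 8: v0=B2 v1=E3 (P4)
bar 9: v0=A2 v1=F3 (m6)
bar 10: v0=G3 v1=E3 (m3)
bar 11: v0=A3 v1=A4 (P8)
  R4 @ bar1.0: B3/C4 m2 untreated
  R4 @ bar2.0: A3/D4 P4 untreated
  R4 @ bar8.0: B2/E3 P4 untreated
  R4 @ bar8.2: B2/F3 TT untreated
  R3 @ bar10.0: G3 above E3
  R7 @ bar10.0: A2->G3 leap 10st
  R3 @ bar10.1: G3 above E3
  R2 @ bar11.0: G3/E4 M6 -> A3/A4 P8 similar

No (8 violations)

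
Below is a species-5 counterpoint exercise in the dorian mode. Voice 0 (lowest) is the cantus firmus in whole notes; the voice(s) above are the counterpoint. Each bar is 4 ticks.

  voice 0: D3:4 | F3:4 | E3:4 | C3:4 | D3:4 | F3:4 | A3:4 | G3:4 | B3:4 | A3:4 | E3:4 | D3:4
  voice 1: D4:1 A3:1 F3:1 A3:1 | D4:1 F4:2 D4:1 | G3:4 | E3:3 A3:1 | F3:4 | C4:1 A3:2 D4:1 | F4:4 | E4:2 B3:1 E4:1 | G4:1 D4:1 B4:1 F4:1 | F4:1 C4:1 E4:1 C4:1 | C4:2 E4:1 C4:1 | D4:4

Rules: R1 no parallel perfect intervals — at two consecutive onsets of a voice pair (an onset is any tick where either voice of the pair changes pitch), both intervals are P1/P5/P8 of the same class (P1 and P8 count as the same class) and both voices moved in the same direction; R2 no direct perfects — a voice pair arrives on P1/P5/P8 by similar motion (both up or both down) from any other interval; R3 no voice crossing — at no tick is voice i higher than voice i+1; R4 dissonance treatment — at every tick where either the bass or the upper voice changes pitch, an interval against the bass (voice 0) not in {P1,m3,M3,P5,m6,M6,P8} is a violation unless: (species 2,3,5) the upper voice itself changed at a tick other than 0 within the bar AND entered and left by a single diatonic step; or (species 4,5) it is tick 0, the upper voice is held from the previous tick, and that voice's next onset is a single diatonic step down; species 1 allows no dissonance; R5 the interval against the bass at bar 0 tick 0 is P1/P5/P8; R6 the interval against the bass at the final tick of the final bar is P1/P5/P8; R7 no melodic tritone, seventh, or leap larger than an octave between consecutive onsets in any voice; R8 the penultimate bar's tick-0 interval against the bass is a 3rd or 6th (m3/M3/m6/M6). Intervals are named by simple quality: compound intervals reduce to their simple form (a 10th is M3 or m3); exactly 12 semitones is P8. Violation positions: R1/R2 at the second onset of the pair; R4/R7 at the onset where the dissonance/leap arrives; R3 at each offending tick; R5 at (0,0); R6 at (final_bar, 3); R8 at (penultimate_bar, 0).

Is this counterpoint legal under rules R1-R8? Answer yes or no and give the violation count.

No (3 violations)

bar 0: v0=D3 v1=D4 (P8)
bar 1: v0=F3 v1=D4 (M6)
bar 2: v0=E3 v1=G3 (m3)
bar 3: v0=C3 v1=E3 (M3)
bar 4: v0=D3 v1=F3 (m3)
bar 5: v0=F3 v1=C4 (P5)
bar 6: v0=A3 v1=F4 (m6)
bar 7: v0=G3 v1=E4 (M6)
bar 8: v0=B3 v1=G4 (m6)
bar 9: v0=A3 v1=F4 (m6)
bar 10: v0=E3 v1=C4 (m6)
bar 11: v0=D3 v1=D4 (P8)
  R2 @ bar5.0: D3/F3 m3 -> F3/C4 P5 similar
  R4 @ bar8.3: B3/F4 TT untreated
  R7 @ bar8.3: B4->F4 leap 6st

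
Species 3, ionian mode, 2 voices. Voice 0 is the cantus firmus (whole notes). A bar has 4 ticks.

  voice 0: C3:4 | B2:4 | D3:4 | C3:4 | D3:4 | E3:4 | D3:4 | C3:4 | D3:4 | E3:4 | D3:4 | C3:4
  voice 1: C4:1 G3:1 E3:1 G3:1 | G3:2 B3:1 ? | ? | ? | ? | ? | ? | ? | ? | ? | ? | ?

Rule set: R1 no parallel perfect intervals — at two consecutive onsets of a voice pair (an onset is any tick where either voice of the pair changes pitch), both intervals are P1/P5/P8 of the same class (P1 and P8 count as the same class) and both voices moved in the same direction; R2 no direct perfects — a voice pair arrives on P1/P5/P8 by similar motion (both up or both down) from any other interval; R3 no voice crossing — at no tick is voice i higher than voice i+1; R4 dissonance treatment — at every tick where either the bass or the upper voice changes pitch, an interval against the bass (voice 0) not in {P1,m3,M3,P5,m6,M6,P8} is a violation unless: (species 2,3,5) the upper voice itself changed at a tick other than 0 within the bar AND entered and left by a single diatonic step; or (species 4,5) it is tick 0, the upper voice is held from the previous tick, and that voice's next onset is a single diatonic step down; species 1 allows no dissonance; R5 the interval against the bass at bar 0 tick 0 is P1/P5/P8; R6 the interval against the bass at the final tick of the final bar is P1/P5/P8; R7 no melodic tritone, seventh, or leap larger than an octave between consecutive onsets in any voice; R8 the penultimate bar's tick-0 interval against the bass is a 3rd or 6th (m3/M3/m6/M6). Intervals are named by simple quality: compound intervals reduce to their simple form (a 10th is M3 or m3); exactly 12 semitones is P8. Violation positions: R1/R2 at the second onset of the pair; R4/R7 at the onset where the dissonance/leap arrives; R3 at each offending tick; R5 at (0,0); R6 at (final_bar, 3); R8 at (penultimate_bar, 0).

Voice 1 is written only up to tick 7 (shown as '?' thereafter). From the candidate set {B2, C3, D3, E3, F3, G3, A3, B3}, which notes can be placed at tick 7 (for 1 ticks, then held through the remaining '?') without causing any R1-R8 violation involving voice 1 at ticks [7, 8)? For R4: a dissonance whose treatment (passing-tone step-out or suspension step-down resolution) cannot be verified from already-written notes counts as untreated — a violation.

B2: legal
C3: violates R4,R7
D3: legal
E3: violates R4
F3: violates R4,R7
G3: legal
A3: violates R4
B3: legal

{B2, B3, D3, G3}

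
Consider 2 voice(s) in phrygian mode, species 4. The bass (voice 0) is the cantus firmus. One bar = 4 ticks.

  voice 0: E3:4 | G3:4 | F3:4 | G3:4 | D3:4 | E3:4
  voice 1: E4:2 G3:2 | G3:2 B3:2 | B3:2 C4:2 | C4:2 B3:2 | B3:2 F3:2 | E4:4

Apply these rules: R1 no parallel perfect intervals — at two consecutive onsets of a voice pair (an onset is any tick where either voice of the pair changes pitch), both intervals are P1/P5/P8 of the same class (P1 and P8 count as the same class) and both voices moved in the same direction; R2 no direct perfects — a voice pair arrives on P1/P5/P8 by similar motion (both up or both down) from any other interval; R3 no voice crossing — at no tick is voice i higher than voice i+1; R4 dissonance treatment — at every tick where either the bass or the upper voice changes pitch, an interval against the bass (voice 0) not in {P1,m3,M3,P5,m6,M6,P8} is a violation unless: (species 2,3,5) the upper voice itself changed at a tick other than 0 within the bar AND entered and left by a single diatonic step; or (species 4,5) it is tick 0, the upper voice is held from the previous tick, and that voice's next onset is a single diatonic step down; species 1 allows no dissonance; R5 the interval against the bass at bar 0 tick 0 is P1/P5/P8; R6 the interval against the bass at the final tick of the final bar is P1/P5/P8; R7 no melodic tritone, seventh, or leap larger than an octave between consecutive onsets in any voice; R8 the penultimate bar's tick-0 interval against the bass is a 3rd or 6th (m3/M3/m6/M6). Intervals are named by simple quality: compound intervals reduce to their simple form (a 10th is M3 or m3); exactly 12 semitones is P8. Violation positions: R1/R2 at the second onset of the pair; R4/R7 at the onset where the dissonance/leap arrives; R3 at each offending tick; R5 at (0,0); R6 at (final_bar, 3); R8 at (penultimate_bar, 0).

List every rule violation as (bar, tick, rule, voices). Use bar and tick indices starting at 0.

(2, 0, R4, (0, 1))
(4, 2, R7, (1,))
(5, 0, R2, (0, 1))
(5, 0, R7, (1,))

bar 0: v0=E3 v1=E4 downbeat P8
bar 1: v0=G3 v1=G3 downbeat P1
bar 2: v0=F3 v1=B3 downbeat TT
bar 3: v0=G3 v1=C4 downbeat P4
bar 4: v0=D3 v1=B3 downbeat M6
bar 5: v0=E3 v1=E4 downbeat P8
  -> R4 @ bar 2 tick 0 v(0, 1): F3/B3 TT untreated
  -> R7 @ bar 4 tick 2 v(1,): B3->F3 leap 6st
  -> R2 @ bar 5 tick 0 v(0, 1): D3/F3 m3 -> E3/E4 P8 similar
  -> R7 @ bar 5 tick 0 v(1,): F3->E4 leap 11st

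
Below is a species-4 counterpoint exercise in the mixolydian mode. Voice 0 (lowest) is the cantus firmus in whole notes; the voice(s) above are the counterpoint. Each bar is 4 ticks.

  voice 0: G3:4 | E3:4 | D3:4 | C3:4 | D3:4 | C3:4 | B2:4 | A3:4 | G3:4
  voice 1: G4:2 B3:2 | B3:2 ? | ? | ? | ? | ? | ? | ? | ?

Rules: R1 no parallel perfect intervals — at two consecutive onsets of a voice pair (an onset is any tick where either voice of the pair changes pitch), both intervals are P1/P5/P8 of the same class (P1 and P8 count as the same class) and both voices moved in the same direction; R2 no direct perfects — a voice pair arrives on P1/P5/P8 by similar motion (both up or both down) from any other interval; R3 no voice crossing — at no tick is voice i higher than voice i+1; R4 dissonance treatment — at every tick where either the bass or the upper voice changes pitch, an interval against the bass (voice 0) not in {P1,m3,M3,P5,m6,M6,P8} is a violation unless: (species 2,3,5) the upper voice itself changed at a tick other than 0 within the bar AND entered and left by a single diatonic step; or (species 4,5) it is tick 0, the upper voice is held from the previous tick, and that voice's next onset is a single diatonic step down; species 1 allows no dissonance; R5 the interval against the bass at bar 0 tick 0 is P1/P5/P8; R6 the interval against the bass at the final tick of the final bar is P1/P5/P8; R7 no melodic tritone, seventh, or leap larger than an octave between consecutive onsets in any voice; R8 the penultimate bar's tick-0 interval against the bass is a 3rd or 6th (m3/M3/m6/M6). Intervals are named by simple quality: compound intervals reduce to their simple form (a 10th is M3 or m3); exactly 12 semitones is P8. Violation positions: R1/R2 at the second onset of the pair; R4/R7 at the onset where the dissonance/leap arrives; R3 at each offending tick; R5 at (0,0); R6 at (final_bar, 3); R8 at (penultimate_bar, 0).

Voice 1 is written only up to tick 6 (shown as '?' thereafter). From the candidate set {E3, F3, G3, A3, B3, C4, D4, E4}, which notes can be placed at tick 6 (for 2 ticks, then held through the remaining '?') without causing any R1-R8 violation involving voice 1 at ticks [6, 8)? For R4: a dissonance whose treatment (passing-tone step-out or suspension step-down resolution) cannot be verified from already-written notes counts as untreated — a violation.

E3: legal
F3: violates R4,R7
G3: legal
A3: violates R4
B3: legal
C4: legal
D4: violates R4
E4: legal

{B3, C4, E3, E4, G3}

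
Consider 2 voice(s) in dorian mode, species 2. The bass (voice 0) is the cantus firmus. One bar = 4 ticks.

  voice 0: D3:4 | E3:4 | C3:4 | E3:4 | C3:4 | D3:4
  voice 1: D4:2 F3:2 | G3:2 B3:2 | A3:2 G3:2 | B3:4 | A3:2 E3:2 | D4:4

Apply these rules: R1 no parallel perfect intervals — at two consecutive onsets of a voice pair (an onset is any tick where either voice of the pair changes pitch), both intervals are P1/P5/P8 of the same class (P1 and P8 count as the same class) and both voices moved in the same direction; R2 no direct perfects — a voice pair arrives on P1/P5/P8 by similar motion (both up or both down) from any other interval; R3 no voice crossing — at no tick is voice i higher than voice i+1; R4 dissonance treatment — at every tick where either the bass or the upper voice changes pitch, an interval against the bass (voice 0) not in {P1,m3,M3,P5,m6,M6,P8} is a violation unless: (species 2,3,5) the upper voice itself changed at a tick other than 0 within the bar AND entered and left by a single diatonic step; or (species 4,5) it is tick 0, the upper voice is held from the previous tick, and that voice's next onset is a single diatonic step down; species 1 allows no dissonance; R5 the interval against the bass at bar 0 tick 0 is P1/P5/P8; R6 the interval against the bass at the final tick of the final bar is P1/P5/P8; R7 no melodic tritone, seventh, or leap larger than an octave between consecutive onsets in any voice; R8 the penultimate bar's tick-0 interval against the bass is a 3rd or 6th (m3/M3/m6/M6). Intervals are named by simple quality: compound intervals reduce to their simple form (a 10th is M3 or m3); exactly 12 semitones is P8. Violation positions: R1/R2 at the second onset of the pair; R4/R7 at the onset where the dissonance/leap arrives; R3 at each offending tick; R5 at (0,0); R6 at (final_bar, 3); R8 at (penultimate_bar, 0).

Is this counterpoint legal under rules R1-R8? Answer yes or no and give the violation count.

No (3 violations)

bar 0: v0=D3 v1=D4 (P8)
bar 1: v0=E3 v1=G3 (m3)
bar 2: v0=C3 v1=A3 (M6)
bar 3: v0=E3 v1=B3 (P5)
bar 4: v0=C3 v1=A3 (M6)
bar 5: v0=D3 v1=D4 (P8)
  R1 @ bar3.0: C3/G3 P5 -> E3/B3 P5 similar
  R2 @ bar5.0: C3/E3 M3 -> D3/D4 P8 similar
  R7 @ bar5.0: E3->D4 leap 10st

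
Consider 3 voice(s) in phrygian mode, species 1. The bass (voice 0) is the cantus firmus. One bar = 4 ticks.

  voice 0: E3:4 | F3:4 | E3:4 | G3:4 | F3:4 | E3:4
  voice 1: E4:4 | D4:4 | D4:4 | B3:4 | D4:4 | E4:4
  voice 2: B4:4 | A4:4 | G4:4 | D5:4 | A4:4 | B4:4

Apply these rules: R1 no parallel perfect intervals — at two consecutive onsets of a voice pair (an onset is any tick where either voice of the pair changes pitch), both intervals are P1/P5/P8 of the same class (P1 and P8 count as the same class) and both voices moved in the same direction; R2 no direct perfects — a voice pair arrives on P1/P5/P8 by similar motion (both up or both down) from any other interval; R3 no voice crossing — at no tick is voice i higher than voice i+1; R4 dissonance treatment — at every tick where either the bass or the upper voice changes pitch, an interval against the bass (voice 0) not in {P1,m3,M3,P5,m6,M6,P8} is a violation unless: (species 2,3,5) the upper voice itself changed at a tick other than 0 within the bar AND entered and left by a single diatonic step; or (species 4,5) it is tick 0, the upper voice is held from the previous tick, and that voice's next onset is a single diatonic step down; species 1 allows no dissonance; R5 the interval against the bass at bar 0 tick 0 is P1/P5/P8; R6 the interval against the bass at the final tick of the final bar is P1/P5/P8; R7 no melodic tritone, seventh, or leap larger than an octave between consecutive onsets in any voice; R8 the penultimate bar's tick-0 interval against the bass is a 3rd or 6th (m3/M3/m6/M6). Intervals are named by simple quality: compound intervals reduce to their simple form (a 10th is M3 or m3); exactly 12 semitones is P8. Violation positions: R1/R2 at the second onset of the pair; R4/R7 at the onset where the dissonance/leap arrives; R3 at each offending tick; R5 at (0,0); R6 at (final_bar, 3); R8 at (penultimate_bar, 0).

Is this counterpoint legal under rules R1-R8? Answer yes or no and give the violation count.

bar 0: v0=E3 v1=E4 v2=B4 (P5)
bar 1: v0=F3 v1=D4 v2=A4 (M3)
bar 2: v0=E3 v1=D4 v2=G4 (m3)
bar 3: v0=G3 v1=B3 v2=D5 (P5)
bar 4: v0=F3 v1=D4 v2=A4 (M3)
bar 5: v0=E3 v1=E4 v2=B4 (P5)
  R1 @ bar1.0: E4/B4 P5 -> D4/A4 P5 similar
  R4 @ bar2.0: E3/D4 m7 untreated
  R2 @ bar3.0: E3/G4 m3 -> G3/D5 P5 similar
  R1 @ bar5.0: D4/A4 P5 -> E4/B4 P5 similar

No (4 violations)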